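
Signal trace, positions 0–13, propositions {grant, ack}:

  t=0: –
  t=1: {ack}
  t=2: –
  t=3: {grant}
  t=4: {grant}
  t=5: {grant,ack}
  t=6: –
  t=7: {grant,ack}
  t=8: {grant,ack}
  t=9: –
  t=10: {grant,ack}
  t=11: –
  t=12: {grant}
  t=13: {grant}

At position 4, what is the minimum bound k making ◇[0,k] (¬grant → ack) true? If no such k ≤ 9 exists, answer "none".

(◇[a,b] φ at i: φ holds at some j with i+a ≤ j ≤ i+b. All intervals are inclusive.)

Scan j = 4,5,… for (¬grant → ack):
  j=4: holds
First hit at j=4, so smallest k = 4-4 = 0.

0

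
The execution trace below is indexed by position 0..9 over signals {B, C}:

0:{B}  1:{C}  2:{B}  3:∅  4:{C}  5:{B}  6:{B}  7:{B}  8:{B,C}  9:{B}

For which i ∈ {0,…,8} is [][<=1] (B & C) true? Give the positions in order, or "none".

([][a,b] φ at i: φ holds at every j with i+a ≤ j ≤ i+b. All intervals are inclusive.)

none

Evaluate at each i in [0,8]:
  i=0: ✗ (fails at j=0)
  i=1: ✗ (fails at j=1)
  i=2: ✗ (fails at j=2)
  i=3: ✗ (fails at j=3)
  i=4: ✗ (fails at j=4)
  i=5: ✗ (fails at j=5)
  i=6: ✗ (fails at j=6)
  i=7: ✗ (fails at j=7)
  i=8: ✗ (fails at j=9)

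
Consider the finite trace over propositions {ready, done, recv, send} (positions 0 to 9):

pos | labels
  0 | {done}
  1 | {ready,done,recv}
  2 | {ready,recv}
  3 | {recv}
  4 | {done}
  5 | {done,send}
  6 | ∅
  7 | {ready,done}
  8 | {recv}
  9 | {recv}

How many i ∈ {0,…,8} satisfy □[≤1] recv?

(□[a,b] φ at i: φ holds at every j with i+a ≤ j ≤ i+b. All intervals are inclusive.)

3

Evaluate at each i in [0,8]:
  i=0: ✗ (fails at j=0)
  i=1: ✓ (all of [1,2])
  i=2: ✓ (all of [2,3])
  i=3: ✗ (fails at j=4)
  i=4: ✗ (fails at j=4)
  i=5: ✗ (fails at j=5)
  i=6: ✗ (fails at j=6)
  i=7: ✗ (fails at j=7)
  i=8: ✓ (all of [8,9])
Positions where it holds: {1, 2, 8} → 3.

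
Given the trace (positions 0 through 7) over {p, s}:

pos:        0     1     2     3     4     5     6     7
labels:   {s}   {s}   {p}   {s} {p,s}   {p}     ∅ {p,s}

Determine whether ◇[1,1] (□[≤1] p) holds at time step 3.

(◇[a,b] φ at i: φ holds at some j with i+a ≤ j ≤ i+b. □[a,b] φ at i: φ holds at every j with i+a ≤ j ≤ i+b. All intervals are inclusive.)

Check □[≤1] p at each j in [4,4]:
  j=4: holds on [4,5]
Found at j=4 → formula holds.

Yes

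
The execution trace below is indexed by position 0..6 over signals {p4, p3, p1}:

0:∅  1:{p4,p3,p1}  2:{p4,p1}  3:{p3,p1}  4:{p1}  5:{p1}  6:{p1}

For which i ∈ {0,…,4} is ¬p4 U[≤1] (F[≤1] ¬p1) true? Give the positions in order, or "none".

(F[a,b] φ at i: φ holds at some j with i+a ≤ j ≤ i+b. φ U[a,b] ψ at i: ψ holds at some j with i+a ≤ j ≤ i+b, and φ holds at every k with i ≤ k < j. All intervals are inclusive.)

0

Evaluate at each i in [0,4]:
  i=0: ✓ (rhs at j=0)
  i=1: ✗ (no rhs in [1,2])
  i=2: ✗ (no rhs in [2,3])
  i=3: ✗ (no rhs in [3,4])
  i=4: ✗ (no rhs in [4,5])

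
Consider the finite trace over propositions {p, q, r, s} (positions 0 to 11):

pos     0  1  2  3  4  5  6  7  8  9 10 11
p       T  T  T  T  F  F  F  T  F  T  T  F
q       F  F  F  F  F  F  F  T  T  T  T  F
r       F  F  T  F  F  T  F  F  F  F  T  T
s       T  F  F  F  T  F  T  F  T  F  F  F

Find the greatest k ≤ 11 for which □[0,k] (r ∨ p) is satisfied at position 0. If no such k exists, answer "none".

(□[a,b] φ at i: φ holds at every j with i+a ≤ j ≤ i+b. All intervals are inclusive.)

(r ∨ p) must hold from j=0 onward; find where it first fails.
  j=0: holds
  j=1: holds
  j=2: holds
  j=3: holds
  j=4: fails
Holds on [0,3], so largest k = 3.

3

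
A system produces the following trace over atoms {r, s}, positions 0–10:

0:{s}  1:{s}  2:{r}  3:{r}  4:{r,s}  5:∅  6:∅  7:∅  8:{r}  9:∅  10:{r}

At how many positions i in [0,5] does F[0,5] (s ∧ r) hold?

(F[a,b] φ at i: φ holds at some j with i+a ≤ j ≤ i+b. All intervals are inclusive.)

5

Evaluate at each i in [0,5]:
  i=0: ✓ (witness j=4)
  i=1: ✓ (witness j=4)
  i=2: ✓ (witness j=4)
  i=3: ✓ (witness j=4)
  i=4: ✓ (witness j=4)
  i=5: ✗ (none in [5,10])
Positions where it holds: {0, 1, 2, 3, 4} → 5.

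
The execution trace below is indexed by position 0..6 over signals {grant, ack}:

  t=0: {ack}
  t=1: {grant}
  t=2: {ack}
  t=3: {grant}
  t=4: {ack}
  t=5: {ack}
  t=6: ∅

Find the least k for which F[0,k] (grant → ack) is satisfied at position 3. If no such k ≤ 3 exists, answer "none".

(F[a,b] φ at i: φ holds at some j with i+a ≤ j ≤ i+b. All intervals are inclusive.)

1

Scan j = 3,4,… for (grant → ack):
  j=3: fails
  j=4: holds
First hit at j=4, so smallest k = 4-3 = 1.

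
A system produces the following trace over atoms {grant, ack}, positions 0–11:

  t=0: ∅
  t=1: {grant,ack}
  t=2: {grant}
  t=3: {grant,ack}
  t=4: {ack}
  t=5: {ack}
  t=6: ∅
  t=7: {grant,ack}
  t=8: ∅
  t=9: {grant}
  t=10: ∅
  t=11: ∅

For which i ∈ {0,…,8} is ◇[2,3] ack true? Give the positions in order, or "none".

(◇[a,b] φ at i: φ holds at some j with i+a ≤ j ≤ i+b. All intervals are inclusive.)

0, 1, 2, 3, 4, 5

Evaluate at each i in [0,8]:
  i=0: ✓ (witness j=3)
  i=1: ✓ (witness j=3)
  i=2: ✓ (witness j=4)
  i=3: ✓ (witness j=5)
  i=4: ✓ (witness j=7)
  i=5: ✓ (witness j=7)
  i=6: ✗ (none in [8,9])
  i=7: ✗ (none in [9,10])
  i=8: ✗ (none in [10,11])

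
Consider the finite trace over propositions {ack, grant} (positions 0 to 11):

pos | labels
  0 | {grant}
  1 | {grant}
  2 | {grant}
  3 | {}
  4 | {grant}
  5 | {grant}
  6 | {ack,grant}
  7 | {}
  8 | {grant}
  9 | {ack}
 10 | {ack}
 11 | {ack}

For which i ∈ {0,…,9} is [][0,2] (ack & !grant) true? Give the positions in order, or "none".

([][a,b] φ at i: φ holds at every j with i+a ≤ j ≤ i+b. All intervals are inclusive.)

9

Evaluate at each i in [0,9]:
  i=0: ✗ (fails at j=0)
  i=1: ✗ (fails at j=1)
  i=2: ✗ (fails at j=2)
  i=3: ✗ (fails at j=3)
  i=4: ✗ (fails at j=4)
  i=5: ✗ (fails at j=5)
  i=6: ✗ (fails at j=6)
  i=7: ✗ (fails at j=7)
  i=8: ✗ (fails at j=8)
  i=9: ✓ (all of [9,11])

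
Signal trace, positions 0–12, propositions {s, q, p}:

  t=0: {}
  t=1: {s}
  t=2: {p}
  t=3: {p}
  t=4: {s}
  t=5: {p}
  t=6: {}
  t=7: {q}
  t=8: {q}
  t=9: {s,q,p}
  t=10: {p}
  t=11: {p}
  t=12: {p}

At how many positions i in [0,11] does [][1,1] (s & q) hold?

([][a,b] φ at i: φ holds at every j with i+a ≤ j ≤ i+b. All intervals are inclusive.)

1

Evaluate at each i in [0,11]:
  i=0: ✗ (fails at j=1)
  i=1: ✗ (fails at j=2)
  i=2: ✗ (fails at j=3)
  i=3: ✗ (fails at j=4)
  i=4: ✗ (fails at j=5)
  i=5: ✗ (fails at j=6)
  i=6: ✗ (fails at j=7)
  i=7: ✗ (fails at j=8)
  i=8: ✓ (all of [9,9])
  i=9: ✗ (fails at j=10)
  i=10: ✗ (fails at j=11)
  i=11: ✗ (fails at j=12)
Positions where it holds: {8} → 1.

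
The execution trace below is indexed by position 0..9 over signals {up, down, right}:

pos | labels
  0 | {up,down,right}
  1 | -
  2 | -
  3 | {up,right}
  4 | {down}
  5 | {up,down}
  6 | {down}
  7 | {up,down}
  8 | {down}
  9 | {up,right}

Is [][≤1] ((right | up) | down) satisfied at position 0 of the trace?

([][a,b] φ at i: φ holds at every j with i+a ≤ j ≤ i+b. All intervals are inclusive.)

Does not hold

Check ((right | up) | down) at every j in [0,1]:
  j=0: true
  j=1: false
Fails at j=1 → formula fails.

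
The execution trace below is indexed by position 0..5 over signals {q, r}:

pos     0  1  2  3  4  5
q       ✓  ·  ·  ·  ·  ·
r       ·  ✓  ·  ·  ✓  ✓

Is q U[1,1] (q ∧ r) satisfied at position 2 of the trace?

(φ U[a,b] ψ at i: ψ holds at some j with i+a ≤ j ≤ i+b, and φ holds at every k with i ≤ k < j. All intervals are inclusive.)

No

Need some j in [3,3] with (q ∧ r), and q at every k in [2,j-1].
  j=3: (q ∧ r) false.
No j in the window works → until fails.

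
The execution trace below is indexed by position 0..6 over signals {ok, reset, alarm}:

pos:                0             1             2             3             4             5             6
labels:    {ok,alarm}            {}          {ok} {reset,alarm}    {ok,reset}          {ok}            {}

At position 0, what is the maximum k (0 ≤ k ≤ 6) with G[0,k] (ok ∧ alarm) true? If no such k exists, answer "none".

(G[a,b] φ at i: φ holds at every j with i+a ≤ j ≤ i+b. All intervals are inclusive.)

(ok ∧ alarm) must hold from j=0 onward; find where it first fails.
  j=0: holds
  j=1: fails
Holds on [0,0], so largest k = 0.

0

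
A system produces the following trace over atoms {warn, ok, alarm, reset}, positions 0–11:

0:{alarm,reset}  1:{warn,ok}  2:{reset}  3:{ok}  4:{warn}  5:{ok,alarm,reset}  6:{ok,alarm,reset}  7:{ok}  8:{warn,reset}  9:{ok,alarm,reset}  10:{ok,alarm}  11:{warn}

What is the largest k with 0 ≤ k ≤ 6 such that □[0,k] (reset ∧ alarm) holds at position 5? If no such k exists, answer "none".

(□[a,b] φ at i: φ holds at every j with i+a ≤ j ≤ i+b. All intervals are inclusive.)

(reset ∧ alarm) must hold from j=5 onward; find where it first fails.
  j=5: holds
  j=6: holds
  j=7: fails
Holds on [5,6], so largest k = 1.

1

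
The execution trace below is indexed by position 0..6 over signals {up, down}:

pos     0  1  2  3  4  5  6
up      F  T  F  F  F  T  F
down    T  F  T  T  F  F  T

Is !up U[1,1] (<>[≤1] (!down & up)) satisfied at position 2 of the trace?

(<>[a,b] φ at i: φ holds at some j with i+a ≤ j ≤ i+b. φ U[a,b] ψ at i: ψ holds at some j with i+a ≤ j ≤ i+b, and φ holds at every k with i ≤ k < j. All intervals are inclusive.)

Need some j in [3,3] with <>[≤1] (!down & up), and !up at every k in [2,j-1].
  j=3: <>[≤1] (!down & up) — fails (none in [3,4]).
No j in the window works → until fails.

False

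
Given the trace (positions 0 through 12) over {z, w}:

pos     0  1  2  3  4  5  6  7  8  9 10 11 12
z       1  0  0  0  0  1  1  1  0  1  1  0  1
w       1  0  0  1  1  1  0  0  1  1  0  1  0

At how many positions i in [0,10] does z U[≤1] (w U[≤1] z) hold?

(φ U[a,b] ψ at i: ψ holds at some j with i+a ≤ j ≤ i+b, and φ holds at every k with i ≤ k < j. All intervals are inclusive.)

8

Evaluate at each i in [0,10]:
  i=0: ✓ (rhs at j=0)
  i=1: ✗ (no rhs in [1,2])
  i=2: ✗ (no rhs in [2,3])
  i=3: ✗ (lhs fails at k=3 before rhs at j=4)
  i=4: ✓ (rhs at j=4)
  i=5: ✓ (rhs at j=5)
  i=6: ✓ (rhs at j=6)
  i=7: ✓ (rhs at j=7)
  i=8: ✓ (rhs at j=8)
  i=9: ✓ (rhs at j=9)
  i=10: ✓ (rhs at j=10)
Positions where it holds: {0, 4, 5, 6, 7, 8, 9, 10} → 8.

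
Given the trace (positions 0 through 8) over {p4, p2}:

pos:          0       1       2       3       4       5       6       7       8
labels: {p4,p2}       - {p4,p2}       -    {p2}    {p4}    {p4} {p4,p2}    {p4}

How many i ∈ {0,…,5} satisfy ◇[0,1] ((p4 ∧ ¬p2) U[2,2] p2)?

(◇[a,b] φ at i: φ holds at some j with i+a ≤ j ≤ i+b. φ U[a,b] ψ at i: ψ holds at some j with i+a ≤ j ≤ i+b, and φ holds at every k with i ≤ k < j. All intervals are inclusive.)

2

Evaluate at each i in [0,5]:
  i=0: ✗ (none in [0,1])
  i=1: ✗ (none in [1,2])
  i=2: ✗ (none in [2,3])
  i=3: ✗ (none in [3,4])
  i=4: ✓ (witness j=5)
  i=5: ✓ (witness j=5)
Positions where it holds: {4, 5} → 2.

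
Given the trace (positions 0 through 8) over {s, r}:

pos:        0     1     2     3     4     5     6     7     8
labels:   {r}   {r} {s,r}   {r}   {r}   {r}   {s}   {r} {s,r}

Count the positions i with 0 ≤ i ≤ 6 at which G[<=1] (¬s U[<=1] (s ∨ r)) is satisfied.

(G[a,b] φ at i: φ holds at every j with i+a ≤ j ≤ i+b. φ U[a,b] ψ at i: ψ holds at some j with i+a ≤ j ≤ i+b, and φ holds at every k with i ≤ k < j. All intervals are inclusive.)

Evaluate at each i in [0,6]:
  i=0: ✓ (all of [0,1])
  i=1: ✓ (all of [1,2])
  i=2: ✓ (all of [2,3])
  i=3: ✓ (all of [3,4])
  i=4: ✓ (all of [4,5])
  i=5: ✓ (all of [5,6])
  i=6: ✓ (all of [6,7])
Positions where it holds: {0, 1, 2, 3, 4, 5, 6} → 7.

7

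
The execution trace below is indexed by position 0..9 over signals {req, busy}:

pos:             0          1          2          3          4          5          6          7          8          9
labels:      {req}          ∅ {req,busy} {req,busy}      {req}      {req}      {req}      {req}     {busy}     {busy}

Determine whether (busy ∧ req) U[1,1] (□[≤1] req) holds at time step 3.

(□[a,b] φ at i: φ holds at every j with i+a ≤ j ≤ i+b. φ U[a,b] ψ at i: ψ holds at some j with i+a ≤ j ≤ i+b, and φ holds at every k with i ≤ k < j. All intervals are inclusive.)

True

Need some j in [4,4] with □[≤1] req, and (busy ∧ req) at every k in [3,j-1].
  j=4: □[≤1] req holds; (busy ∧ req) holds at every k in [3,3] → satisfied.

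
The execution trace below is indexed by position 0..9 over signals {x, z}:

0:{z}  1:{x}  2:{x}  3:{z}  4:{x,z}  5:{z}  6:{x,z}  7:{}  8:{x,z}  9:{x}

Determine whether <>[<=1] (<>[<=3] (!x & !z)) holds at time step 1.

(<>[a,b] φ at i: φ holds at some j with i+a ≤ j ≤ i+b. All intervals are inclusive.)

No

Check <>[<=3] (!x & !z) at each j in [1,2]:
  j=1: fails (none in [1,4])
  j=2: fails (none in [2,5])
No position in the window satisfies it → formula fails.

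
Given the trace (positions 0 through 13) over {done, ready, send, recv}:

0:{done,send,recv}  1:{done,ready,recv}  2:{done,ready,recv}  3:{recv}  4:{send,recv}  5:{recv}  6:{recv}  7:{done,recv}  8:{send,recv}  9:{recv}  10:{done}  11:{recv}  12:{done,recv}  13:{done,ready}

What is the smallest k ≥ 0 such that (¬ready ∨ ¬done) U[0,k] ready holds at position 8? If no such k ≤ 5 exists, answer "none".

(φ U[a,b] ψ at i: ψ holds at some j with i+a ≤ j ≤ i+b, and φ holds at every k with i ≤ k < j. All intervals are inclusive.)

Need earliest j ≥ 8 with ready, and (¬ready ∨ ¬done) at every k in [8,j-1].
  j=8: rhs fails.
  j=9: rhs fails.
  j=10: rhs fails.
  j=11: rhs fails.
  j=12: rhs fails.
  j=13: rhs holds; lhs holds on [8,12]. k = 5.

5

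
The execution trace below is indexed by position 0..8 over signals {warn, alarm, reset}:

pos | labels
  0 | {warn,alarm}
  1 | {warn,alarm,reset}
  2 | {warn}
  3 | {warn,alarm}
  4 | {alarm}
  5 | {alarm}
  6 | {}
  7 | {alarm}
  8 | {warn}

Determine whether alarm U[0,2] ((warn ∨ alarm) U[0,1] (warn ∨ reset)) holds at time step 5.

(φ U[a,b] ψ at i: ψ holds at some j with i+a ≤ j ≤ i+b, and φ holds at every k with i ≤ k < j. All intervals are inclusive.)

False

Need some j in [5,7] with ((warn ∨ alarm) U[0,1] (warn ∨ reset)), and alarm at every k in [5,j-1].
  j=5: ((warn ∨ alarm) U[0,1] (warn ∨ reset)) — fails.
  j=6: ((warn ∨ alarm) U[0,1] (warn ∨ reset)) — fails.
  j=7: ((warn ∨ alarm) U[0,1] (warn ∨ reset)) holds, but alarm fails at k=6 → not this j.
No j in the window works → until fails.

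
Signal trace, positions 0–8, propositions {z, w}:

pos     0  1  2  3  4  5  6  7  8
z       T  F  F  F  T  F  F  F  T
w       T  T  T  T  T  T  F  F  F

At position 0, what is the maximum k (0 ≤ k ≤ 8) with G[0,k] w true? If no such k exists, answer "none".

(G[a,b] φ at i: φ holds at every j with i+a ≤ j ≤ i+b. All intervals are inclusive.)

5

w must hold from j=0 onward; find where it first fails.
  j=0: holds
  j=1: holds
  j=2: holds
  j=3: holds
  j=4: holds
  j=5: holds
  j=6: fails
Holds on [0,5], so largest k = 5.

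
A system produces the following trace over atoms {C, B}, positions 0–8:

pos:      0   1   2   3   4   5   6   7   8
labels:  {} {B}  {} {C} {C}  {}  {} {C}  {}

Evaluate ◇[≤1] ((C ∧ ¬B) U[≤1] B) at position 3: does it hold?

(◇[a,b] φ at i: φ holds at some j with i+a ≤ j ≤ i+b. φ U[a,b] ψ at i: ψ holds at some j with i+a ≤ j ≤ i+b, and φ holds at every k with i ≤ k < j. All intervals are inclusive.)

No

Check ((C ∧ ¬B) U[≤1] B) at each j in [3,4]:
  j=3: fails
  j=4: fails
No position in the window satisfies it → formula fails.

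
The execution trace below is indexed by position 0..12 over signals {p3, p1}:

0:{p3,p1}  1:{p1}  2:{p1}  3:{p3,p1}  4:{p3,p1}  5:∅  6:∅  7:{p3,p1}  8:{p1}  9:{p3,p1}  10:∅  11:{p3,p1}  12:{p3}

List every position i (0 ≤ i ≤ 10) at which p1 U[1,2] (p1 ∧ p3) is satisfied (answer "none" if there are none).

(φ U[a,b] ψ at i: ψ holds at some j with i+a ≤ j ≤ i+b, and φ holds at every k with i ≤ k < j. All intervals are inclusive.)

1, 2, 3, 7, 8

Evaluate at each i in [0,10]:
  i=0: ✗ (no rhs in [1,2])
  i=1: ✓ (rhs at j=3; lhs holds on [1,2])
  i=2: ✓ (rhs at j=3; lhs holds on [2,2])
  i=3: ✓ (rhs at j=4; lhs holds on [3,3])
  i=4: ✗ (no rhs in [5,6])
  i=5: ✗ (lhs fails at k=5 before rhs at j=7)
  i=6: ✗ (lhs fails at k=6 before rhs at j=7)
  i=7: ✓ (rhs at j=9; lhs holds on [7,8])
  i=8: ✓ (rhs at j=9; lhs holds on [8,8])
  i=9: ✗ (lhs fails at k=10 before rhs at j=11)
  i=10: ✗ (lhs fails at k=10 before rhs at j=11)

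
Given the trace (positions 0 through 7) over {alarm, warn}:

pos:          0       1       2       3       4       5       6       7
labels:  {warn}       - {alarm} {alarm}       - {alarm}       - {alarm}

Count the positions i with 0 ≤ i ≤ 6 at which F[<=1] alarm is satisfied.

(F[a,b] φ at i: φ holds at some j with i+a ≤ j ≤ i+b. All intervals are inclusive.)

Evaluate at each i in [0,6]:
  i=0: ✗ (none in [0,1])
  i=1: ✓ (witness j=2)
  i=2: ✓ (witness j=2)
  i=3: ✓ (witness j=3)
  i=4: ✓ (witness j=5)
  i=5: ✓ (witness j=5)
  i=6: ✓ (witness j=7)
Positions where it holds: {1, 2, 3, 4, 5, 6} → 6.

6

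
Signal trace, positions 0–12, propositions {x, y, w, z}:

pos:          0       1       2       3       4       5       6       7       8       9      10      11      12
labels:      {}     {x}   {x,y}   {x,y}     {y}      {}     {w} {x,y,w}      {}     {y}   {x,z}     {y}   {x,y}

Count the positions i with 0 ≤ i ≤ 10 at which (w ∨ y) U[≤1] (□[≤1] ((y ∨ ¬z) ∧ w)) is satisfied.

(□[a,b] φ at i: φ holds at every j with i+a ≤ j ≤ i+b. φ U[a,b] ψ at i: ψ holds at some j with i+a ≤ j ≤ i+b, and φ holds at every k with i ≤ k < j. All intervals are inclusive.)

1

Evaluate at each i in [0,10]:
  i=0: ✗ (no rhs in [0,1])
  i=1: ✗ (no rhs in [1,2])
  i=2: ✗ (no rhs in [2,3])
  i=3: ✗ (no rhs in [3,4])
  i=4: ✗ (no rhs in [4,5])
  i=5: ✗ (lhs fails at k=5 before rhs at j=6)
  i=6: ✓ (rhs at j=6)
  i=7: ✗ (no rhs in [7,8])
  i=8: ✗ (no rhs in [8,9])
  i=9: ✗ (no rhs in [9,10])
  i=10: ✗ (no rhs in [10,11])
Positions where it holds: {6} → 1.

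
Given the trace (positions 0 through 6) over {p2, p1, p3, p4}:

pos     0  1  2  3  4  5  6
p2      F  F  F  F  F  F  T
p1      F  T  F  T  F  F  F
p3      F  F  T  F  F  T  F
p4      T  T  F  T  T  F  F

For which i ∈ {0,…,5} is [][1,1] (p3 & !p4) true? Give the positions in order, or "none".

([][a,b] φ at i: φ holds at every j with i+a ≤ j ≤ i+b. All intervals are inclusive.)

1, 4

Evaluate at each i in [0,5]:
  i=0: ✗ (fails at j=1)
  i=1: ✓ (all of [2,2])
  i=2: ✗ (fails at j=3)
  i=3: ✗ (fails at j=4)
  i=4: ✓ (all of [5,5])
  i=5: ✗ (fails at j=6)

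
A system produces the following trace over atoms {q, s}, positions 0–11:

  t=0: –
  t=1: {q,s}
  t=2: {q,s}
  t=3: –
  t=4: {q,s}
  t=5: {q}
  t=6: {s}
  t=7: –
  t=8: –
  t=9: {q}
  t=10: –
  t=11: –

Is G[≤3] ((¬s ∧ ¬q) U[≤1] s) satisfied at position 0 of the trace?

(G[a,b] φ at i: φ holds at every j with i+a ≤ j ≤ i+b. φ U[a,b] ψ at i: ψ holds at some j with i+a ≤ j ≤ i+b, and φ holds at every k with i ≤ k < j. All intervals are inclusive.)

Holds

Check ((¬s ∧ ¬q) U[≤1] s) at every j in [0,3]:
  j=0: holds
  j=1: holds
  j=2: holds
  j=3: holds
All positions satisfy it → formula holds.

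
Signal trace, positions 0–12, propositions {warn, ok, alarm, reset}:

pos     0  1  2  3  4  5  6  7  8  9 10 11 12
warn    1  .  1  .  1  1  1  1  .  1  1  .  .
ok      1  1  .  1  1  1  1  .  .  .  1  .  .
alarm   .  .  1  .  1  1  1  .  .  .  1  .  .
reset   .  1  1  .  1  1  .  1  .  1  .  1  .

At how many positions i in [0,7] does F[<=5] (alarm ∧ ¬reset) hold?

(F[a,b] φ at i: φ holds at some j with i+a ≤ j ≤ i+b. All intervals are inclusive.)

7

Evaluate at each i in [0,7]:
  i=0: ✗ (none in [0,5])
  i=1: ✓ (witness j=6)
  i=2: ✓ (witness j=6)
  i=3: ✓ (witness j=6)
  i=4: ✓ (witness j=6)
  i=5: ✓ (witness j=6)
  i=6: ✓ (witness j=6)
  i=7: ✓ (witness j=10)
Positions where it holds: {1, 2, 3, 4, 5, 6, 7} → 7.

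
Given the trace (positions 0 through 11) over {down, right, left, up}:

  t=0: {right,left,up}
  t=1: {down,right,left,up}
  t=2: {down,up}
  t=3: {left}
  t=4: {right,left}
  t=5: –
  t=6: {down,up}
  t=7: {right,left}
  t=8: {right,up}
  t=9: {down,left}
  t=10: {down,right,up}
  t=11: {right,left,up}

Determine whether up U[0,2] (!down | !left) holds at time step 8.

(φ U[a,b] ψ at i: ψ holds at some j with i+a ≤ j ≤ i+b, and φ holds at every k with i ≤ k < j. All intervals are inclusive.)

Yes

Need some j in [8,10] with (!down | !left), and up at every k in [8,j-1].
  j=8: (!down | !left) holds; no prefix to check → satisfied.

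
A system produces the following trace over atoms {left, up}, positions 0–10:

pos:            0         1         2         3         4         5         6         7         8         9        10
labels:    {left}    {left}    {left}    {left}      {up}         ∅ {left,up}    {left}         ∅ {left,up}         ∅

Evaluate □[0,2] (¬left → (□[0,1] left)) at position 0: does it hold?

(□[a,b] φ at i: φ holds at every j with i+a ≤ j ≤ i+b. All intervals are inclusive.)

True

Check (¬left → (□[0,1] left)) at every j in [0,2]:
  j=0: antecedent false → ✓
  j=1: antecedent false → ✓
  j=2: antecedent false → ✓
All positions satisfy it → formula holds.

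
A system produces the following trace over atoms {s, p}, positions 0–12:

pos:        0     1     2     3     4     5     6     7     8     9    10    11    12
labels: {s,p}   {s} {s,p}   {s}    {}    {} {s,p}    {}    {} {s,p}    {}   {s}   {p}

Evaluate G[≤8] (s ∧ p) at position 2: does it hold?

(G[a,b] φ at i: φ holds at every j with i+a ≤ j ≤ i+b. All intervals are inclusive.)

Check (s ∧ p) at every j in [2,10]:
  j=2: true
  j=3: false
  j=4: false
  j=5: false
  j=6: true
  j=7: false
  j=8: false
  j=9: true
  j=10: false
Fails at j=3 → formula fails.

Does not hold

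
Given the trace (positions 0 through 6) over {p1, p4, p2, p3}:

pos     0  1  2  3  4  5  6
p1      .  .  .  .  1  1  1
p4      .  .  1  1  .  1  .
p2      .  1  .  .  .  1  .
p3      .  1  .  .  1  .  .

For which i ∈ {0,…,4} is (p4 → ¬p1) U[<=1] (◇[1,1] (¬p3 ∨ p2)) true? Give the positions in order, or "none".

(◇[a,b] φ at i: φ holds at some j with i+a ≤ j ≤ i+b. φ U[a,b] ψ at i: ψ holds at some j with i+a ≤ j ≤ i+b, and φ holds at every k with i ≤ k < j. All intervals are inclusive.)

Evaluate at each i in [0,4]:
  i=0: ✓ (rhs at j=0)
  i=1: ✓ (rhs at j=1)
  i=2: ✓ (rhs at j=2)
  i=3: ✓ (rhs at j=4; lhs holds on [3,3])
  i=4: ✓ (rhs at j=4)

0, 1, 2, 3, 4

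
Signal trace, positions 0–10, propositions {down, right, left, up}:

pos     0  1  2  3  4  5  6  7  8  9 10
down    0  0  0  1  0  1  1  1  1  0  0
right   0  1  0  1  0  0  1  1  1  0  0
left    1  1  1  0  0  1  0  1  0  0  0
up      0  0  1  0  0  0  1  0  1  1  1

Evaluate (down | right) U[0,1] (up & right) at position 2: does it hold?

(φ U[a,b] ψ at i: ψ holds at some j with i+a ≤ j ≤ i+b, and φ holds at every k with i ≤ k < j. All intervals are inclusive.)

Need some j in [2,3] with (up & right), and (down | right) at every k in [2,j-1].
  j=2: (up & right) false.
  j=3: (up & right) false.
No j in the window works → until fails.

No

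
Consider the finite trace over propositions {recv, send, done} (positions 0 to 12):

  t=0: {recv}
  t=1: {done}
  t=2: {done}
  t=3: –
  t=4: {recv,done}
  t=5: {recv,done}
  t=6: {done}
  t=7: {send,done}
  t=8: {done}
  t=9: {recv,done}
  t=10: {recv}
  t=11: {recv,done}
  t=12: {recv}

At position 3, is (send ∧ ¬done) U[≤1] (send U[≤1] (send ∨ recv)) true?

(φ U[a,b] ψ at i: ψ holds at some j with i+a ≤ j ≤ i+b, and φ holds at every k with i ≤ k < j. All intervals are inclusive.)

Need some j in [3,4] with (send U[≤1] (send ∨ recv)), and (send ∧ ¬done) at every k in [3,j-1].
  j=3: (send U[≤1] (send ∨ recv)) — fails.
  j=4: (send U[≤1] (send ∨ recv)) holds, but (send ∧ ¬done) fails at k=3 → not this j.
No j in the window works → until fails.

False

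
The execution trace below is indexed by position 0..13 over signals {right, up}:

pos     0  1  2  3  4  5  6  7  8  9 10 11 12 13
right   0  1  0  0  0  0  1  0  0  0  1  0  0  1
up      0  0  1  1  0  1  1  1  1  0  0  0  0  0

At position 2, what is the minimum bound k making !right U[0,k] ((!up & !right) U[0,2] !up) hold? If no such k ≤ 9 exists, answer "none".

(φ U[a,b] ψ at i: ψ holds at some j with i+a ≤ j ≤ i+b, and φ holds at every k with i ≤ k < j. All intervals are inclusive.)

2

Need earliest j ≥ 2 with ((!up & !right) U[0,2] !up), and !right at every k in [2,j-1].
  j=2: rhs fails.
  j=3: rhs fails.
  j=4: rhs holds; lhs holds on [2,3]. k = 2.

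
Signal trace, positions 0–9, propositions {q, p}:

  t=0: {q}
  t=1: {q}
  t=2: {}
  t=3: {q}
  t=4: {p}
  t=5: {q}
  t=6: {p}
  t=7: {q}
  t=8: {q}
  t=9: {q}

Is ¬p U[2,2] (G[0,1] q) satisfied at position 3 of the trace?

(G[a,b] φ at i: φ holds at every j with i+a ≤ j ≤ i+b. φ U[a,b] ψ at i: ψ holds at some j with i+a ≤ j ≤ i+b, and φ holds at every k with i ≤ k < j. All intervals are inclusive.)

Need some j in [5,5] with G[0,1] q, and ¬p at every k in [3,j-1].
  j=5: G[0,1] q — fails at 6.
No j in the window works → until fails.

Does not hold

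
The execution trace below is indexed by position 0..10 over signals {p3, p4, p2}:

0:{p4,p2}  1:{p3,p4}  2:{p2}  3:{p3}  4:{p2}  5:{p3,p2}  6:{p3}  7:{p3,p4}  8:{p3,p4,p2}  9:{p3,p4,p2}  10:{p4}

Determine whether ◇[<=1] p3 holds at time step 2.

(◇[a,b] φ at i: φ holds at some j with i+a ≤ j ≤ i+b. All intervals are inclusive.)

True

Check p3 at each j in [2,3]:
  j=2: false
  j=3: true
Found at j=3 → formula holds.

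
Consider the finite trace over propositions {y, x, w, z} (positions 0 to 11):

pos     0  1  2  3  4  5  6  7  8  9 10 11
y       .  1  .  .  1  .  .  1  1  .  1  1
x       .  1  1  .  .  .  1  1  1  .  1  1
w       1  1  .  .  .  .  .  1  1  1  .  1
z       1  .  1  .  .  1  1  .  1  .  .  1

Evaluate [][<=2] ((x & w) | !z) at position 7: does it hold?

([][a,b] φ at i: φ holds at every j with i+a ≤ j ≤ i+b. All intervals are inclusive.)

Check ((x & w) | !z) at every j in [7,9]:
  j=7: true
  j=8: true
  j=9: true
All positions satisfy it → formula holds.

True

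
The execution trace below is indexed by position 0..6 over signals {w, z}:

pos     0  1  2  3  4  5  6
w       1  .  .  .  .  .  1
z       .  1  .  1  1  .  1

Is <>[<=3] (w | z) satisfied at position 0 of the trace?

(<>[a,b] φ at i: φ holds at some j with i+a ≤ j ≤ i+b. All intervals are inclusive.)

Yes

Check (w | z) at each j in [0,3]:
  j=0: true
  j=1: true
  j=2: false
  j=3: true
Found at j=0 → formula holds.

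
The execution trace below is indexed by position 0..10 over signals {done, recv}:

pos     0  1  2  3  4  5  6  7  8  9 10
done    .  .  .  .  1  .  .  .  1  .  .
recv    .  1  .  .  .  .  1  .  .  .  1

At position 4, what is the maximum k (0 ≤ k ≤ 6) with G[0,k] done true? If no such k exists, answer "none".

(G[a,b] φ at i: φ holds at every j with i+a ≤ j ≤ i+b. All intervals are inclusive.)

0

done must hold from j=4 onward; find where it first fails.
  j=4: holds
  j=5: fails
Holds on [4,4], so largest k = 0.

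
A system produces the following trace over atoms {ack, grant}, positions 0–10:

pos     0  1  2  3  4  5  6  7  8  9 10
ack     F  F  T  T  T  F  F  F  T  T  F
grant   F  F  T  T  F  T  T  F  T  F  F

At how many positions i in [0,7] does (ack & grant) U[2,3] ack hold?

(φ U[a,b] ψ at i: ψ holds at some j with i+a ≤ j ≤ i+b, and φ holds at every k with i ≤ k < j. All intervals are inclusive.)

Evaluate at each i in [0,7]:
  i=0: ✗ (lhs fails at k=0 before rhs at j=2)
  i=1: ✗ (lhs fails at k=1 before rhs at j=3)
  i=2: ✓ (rhs at j=4; lhs holds on [2,3])
  i=3: ✗ (no rhs in [5,6])
  i=4: ✗ (no rhs in [6,7])
  i=5: ✗ (lhs fails at k=5 before rhs at j=8)
  i=6: ✗ (lhs fails at k=6 before rhs at j=8)
  i=7: ✗ (lhs fails at k=7 before rhs at j=9)
Positions where it holds: {2} → 1.

1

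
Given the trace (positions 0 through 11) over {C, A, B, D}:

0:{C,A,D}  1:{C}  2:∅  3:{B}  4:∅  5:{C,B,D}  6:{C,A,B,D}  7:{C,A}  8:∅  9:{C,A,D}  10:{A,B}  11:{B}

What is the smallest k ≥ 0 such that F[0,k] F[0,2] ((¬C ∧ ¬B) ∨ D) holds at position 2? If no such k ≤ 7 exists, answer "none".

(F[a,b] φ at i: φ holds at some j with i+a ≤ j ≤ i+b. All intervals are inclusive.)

Scan j = 2,3,… for F[0,2] ((¬C ∧ ¬B) ∨ D):
  j=2: holds
First hit at j=2, so smallest k = 2-2 = 0.

0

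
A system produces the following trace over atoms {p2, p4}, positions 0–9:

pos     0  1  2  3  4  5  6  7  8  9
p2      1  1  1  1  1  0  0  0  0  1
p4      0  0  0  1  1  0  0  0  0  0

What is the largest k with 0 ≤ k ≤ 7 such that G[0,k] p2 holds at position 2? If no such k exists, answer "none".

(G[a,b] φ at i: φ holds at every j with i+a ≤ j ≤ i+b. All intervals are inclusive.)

p2 must hold from j=2 onward; find where it first fails.
  j=2: holds
  j=3: holds
  j=4: holds
  j=5: fails
Holds on [2,4], so largest k = 2.

2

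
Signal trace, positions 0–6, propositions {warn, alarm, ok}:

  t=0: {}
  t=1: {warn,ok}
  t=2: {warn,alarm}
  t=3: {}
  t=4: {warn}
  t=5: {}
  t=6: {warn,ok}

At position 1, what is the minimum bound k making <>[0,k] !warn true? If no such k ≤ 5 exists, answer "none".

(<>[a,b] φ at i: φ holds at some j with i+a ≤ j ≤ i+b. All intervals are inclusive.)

Scan j = 1,2,… for !warn:
  j=1: fails
  j=2: fails
  j=3: holds
First hit at j=3, so smallest k = 3-1 = 2.

2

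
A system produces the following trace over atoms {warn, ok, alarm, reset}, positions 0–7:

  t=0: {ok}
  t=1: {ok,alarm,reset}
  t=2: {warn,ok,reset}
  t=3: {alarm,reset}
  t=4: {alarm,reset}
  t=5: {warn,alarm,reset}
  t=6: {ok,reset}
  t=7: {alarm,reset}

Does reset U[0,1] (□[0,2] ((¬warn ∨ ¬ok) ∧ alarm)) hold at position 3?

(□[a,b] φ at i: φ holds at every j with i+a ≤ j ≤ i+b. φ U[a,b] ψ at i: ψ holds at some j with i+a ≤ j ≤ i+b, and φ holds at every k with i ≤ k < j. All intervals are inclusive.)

True

Need some j in [3,4] with □[0,2] ((¬warn ∨ ¬ok) ∧ alarm), and reset at every k in [3,j-1].
  j=3: □[0,2] ((¬warn ∨ ¬ok) ∧ alarm) holds; no prefix to check → satisfied.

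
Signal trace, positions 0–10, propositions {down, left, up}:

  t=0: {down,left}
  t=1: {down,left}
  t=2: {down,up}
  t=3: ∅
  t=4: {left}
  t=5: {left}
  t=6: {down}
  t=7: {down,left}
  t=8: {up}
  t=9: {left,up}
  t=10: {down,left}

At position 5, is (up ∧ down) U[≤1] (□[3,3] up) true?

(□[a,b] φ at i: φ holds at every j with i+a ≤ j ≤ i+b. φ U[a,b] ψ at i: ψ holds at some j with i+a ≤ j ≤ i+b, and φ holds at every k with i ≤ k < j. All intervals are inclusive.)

Need some j in [5,6] with □[3,3] up, and (up ∧ down) at every k in [5,j-1].
  j=5: □[3,3] up holds; no prefix to check → satisfied.

True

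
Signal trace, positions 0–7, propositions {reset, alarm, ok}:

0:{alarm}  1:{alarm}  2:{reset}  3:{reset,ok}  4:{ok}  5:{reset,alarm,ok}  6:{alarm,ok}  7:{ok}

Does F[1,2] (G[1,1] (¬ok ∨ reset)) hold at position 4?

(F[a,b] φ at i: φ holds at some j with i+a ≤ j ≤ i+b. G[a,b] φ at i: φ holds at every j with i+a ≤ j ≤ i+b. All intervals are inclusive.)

Check G[1,1] (¬ok ∨ reset) at each j in [5,6]:
  j=5: fails at 6
  j=6: fails at 7
No position in the window satisfies it → formula fails.

False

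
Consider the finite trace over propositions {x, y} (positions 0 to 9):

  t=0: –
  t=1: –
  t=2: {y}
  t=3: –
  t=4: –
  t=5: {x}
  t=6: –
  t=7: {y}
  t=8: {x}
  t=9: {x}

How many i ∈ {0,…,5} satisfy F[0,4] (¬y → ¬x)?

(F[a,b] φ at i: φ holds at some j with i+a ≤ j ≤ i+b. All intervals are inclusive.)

6

Evaluate at each i in [0,5]:
  i=0: ✓ (witness j=0)
  i=1: ✓ (witness j=1)
  i=2: ✓ (witness j=2)
  i=3: ✓ (witness j=3)
  i=4: ✓ (witness j=4)
  i=5: ✓ (witness j=6)
Positions where it holds: {0, 1, 2, 3, 4, 5} → 6.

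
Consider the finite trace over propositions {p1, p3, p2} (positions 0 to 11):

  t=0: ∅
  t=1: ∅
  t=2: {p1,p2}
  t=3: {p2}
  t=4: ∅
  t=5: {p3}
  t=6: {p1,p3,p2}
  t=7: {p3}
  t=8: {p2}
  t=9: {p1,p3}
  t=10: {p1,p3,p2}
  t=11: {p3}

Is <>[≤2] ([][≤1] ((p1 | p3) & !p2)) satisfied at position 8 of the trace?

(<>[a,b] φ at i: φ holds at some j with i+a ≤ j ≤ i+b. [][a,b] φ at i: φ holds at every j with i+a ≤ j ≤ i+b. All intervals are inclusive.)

Check [][≤1] ((p1 | p3) & !p2) at each j in [8,10]:
  j=8: fails at 8
  j=9: fails at 10
  j=10: fails at 10
No position in the window satisfies it → formula fails.

False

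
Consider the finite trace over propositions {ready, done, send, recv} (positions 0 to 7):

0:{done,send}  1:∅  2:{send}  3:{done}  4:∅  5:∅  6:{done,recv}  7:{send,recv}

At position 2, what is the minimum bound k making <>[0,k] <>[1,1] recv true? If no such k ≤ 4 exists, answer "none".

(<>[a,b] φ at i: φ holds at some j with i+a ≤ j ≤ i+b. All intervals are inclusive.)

3

Scan j = 2,3,… for <>[1,1] recv:
  j=2: fails
  j=3: fails
  j=4: fails
  j=5: holds
First hit at j=5, so smallest k = 5-2 = 3.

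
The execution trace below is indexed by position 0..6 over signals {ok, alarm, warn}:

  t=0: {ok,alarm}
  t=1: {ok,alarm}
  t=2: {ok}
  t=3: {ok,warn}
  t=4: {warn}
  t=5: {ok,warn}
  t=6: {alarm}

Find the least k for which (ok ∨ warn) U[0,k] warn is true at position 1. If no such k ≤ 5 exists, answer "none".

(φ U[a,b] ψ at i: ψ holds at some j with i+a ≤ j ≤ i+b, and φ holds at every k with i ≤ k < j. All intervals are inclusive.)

Need earliest j ≥ 1 with warn, and (ok ∨ warn) at every k in [1,j-1].
  j=1: rhs fails.
  j=2: rhs fails.
  j=3: rhs holds; lhs holds on [1,2]. k = 2.

2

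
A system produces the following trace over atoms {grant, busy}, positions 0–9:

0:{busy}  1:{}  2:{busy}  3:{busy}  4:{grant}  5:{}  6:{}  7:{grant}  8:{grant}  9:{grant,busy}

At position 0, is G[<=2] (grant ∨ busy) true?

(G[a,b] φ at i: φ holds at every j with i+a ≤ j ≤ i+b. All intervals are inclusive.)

False

Check (grant ∨ busy) at every j in [0,2]:
  j=0: true
  j=1: false
  j=2: true
Fails at j=1 → formula fails.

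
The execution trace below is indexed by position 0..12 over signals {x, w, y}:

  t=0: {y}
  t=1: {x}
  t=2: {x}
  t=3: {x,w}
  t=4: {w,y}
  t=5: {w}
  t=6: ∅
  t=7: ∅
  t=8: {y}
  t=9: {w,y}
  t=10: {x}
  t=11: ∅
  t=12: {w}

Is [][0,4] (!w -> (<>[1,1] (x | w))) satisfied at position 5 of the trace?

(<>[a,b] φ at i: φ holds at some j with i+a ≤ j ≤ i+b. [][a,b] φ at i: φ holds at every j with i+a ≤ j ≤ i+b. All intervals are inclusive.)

Check (!w -> (<>[1,1] (x | w))) at every j in [5,9]:
  j=5: antecedent false → ✓
  j=6: antecedent true; consequent fails (none in [7,7]) → ✗
  j=7: antecedent true; consequent fails (none in [8,8]) → ✗
  j=8: antecedent true; consequent holds (witness at 9) → ✓
  j=9: antecedent false → ✓
Fails at j=6 → formula fails.

Does not hold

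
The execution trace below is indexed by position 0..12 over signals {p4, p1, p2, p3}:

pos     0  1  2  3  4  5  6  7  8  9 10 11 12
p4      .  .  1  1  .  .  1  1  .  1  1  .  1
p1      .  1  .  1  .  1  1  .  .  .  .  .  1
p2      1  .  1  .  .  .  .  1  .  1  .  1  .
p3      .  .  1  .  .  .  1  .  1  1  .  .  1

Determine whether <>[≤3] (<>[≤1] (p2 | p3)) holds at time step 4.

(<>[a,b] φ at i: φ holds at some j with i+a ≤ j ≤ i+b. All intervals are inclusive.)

Yes

Check <>[≤1] (p2 | p3) at each j in [4,7]:
  j=4: fails (none in [4,5])
  j=5: holds (witness at 6)
  j=6: holds (witness at 6)
  j=7: holds (witness at 7)
Found at j=5 → formula holds.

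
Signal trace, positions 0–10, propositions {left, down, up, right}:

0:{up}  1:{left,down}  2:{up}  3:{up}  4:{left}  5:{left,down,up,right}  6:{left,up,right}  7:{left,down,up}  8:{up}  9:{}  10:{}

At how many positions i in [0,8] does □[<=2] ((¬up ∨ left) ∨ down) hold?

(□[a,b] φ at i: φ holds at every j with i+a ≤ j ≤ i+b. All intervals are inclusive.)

2

Evaluate at each i in [0,8]:
  i=0: ✗ (fails at j=0)
  i=1: ✗ (fails at j=2)
  i=2: ✗ (fails at j=2)
  i=3: ✗ (fails at j=3)
  i=4: ✓ (all of [4,6])
  i=5: ✓ (all of [5,7])
  i=6: ✗ (fails at j=8)
  i=7: ✗ (fails at j=8)
  i=8: ✗ (fails at j=8)
Positions where it holds: {4, 5} → 2.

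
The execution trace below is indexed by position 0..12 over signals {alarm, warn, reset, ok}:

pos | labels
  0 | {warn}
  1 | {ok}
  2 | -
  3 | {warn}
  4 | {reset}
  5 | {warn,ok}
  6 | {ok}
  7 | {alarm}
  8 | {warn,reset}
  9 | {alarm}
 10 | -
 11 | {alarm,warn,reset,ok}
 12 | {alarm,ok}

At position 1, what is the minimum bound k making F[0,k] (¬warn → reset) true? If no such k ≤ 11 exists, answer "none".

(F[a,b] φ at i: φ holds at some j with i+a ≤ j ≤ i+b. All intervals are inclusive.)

Scan j = 1,2,… for (¬warn → reset):
  j=1: fails
  j=2: fails
  j=3: holds
First hit at j=3, so smallest k = 3-1 = 2.

2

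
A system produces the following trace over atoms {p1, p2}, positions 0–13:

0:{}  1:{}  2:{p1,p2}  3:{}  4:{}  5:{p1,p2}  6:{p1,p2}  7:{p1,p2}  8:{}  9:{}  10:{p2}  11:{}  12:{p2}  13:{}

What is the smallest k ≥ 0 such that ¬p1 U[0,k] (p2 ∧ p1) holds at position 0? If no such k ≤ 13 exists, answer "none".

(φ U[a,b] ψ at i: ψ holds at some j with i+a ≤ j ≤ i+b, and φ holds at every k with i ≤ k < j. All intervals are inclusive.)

Need earliest j ≥ 0 with (p2 ∧ p1), and ¬p1 at every k in [0,j-1].
  j=0: rhs fails.
  j=1: rhs fails.
  j=2: rhs holds; lhs holds on [0,1]. k = 2.

2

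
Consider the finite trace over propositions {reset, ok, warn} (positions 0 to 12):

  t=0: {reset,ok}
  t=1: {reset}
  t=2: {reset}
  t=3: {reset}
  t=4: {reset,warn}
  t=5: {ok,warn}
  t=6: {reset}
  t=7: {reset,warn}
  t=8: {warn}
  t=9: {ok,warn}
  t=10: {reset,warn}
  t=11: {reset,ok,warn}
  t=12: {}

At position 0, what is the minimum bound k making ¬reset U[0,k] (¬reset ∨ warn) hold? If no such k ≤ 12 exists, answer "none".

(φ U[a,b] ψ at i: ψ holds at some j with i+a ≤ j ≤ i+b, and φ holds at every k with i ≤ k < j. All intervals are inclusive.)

none

Need earliest j ≥ 0 with (¬reset ∨ warn), and ¬reset at every k in [0,j-1].
  j=0: rhs fails.
  j=1: rhs fails.
  j=2: rhs fails.
  j=3: rhs fails.
  j=4: rhs holds but lhs fails at k=0.
  j=5: rhs holds but lhs fails at k=0.
  j=6: rhs fails.
  j=7: rhs holds but lhs fails at k=0.
  j=8: rhs holds but lhs fails at k=0.
  j=9: rhs holds but lhs fails at k=0.
  j=10: rhs holds but lhs fails at k=0.
  j=11: rhs holds but lhs fails at k=0.
  j=12: rhs holds but lhs fails at k=0.
No witness within the range → none.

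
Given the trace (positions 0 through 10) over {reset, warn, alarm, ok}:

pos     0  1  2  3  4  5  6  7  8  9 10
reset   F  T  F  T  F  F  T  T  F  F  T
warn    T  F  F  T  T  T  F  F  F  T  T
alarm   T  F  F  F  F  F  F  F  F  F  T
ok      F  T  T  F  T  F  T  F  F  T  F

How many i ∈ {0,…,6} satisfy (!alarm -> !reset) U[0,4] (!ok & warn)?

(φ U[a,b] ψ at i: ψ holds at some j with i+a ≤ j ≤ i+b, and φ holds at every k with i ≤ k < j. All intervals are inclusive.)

Evaluate at each i in [0,6]:
  i=0: ✓ (rhs at j=0)
  i=1: ✗ (lhs fails at k=1 before rhs at j=3)
  i=2: ✓ (rhs at j=3; lhs holds on [2,2])
  i=3: ✓ (rhs at j=3)
  i=4: ✓ (rhs at j=5; lhs holds on [4,4])
  i=5: ✓ (rhs at j=5)
  i=6: ✗ (lhs fails at k=6 before rhs at j=10)
Positions where it holds: {0, 2, 3, 4, 5} → 5.

5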